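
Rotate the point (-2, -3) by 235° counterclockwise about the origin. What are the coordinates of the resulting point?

Rotation matrix for 235°: [[cos 235°, -sin 235°], [sin 235°, cos 235°]] ≈ [[-0.573576, 0.819152], [-0.819152, -0.573576]]
[[-0.573576, 0.819152], [-0.819152, -0.573576]] × [-2, -3]ᵀ ≈ [-1.3103, 3.3590]ᵀ
Result: (-1.3103, 3.3590)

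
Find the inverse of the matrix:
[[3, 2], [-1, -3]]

For [[a,b],[c,d]], inverse = (1/det)·[[d,-b],[-c,a]]
det = (3)(-3) - (2)(-1) = -9 - -2 = -7
Inverse = (1/-7)·[[-3, -2], [1, 3]]
= [[3/7, 2/7], [-1/7, -3/7]]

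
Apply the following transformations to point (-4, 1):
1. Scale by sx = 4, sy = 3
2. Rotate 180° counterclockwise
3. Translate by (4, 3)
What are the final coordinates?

Step 1: Scale → (-16, 3)
Step 2: Rotate 180° → (16, -3)
Step 3: Translate → (20, 0)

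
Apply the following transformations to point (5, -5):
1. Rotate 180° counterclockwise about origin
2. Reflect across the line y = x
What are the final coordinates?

Step 1: Rotate 180° → (-5, 5)
Step 2: Reflect across line y = x → (5, -5)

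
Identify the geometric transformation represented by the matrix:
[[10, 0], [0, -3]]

This matrix represents: non-uniform scaling by sx = 10, sy = -3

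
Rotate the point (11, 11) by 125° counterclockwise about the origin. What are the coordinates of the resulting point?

Rotation matrix for 125°: [[cos 125°, -sin 125°], [sin 125°, cos 125°]] ≈ [[-0.573576, -0.819152], [0.819152, -0.573576]]
[[-0.573576, -0.819152], [0.819152, -0.573576]] × [11, 11]ᵀ ≈ [-15.3200, 2.7013]ᵀ
Result: (-15.3200, 2.7013)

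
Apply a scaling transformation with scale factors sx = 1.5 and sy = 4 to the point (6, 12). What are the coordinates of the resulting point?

Scaling matrix:
[[1.50, 0], [0, 4]]
Result: (6 × 1.5, 12 × 4) = (9, 48)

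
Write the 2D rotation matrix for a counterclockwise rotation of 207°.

Rotation matrix formula: [[cos θ, -sin θ], [sin θ, cos θ]]
For θ = 207°:
cos(207°) = -0.8910
sin(207°) = -0.4540
Result: [[-0.8910, 0.4540], [-0.4540, -0.8910]]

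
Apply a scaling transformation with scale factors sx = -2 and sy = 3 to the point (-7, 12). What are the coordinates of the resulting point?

Scaling matrix:
[[-2, 0], [0, 3]]
Result: (-7 × -2, 12 × 3) = (14, 36)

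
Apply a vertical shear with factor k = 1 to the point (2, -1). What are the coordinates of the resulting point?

Shear matrix for vertical shear with factor k = 1:
[[1, 0], [1, 1]]
Result: (2, -1) → (2, 1)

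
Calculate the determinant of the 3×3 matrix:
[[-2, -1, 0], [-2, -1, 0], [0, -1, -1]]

Expansion along first row:
det = -2·det([[-1,0],[-1,-1]]) - -1·det([[-2,0],[0,-1]]) + 0·det([[-2,-1],[0,-1]])
    = -2·(-1·-1 - 0·-1) - -1·(-2·-1 - 0·0) + 0·(-2·-1 - -1·0)
    = -2·1 - -1·2 + 0·2
    = -2 + 2 + 0 = 0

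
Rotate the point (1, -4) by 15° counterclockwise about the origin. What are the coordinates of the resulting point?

Rotation matrix for 15°: [[cos 15°, -sin 15°], [sin 15°, cos 15°]] ≈ [[0.965926, -0.258819], [0.258819, 0.965926]]
[[0.965926, -0.258819], [0.258819, 0.965926]] × [1, -4]ᵀ ≈ [2.0012, -3.6049]ᵀ
Result: (2.0012, -3.6049)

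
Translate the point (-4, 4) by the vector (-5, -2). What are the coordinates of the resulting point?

Translation by (-5, -2) (homogeneous matrix [[1, 0, -5], [0, 1, -2], [0, 0, 1]]):
x' = -4 + -5 = -9
y' = 4 + -2 = 2
Result: (-9, 2)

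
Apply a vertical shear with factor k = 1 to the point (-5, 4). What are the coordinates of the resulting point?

Shear matrix for vertical shear with factor k = 1:
[[1, 0], [1, 1]]
Result: (-5, 4) → (-5, -1)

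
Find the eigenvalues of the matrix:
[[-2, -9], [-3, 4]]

Characteristic equation: det(A - λI) = 0
λ² - (trace)λ + (det) = 0
trace = -2 + 4 = 2, det = (-2)(4) - (-9)(-3) = -35
λ² - (2)λ + (-35) = 0
λ = (2 ± √((2)² - 4·(-35))) / 2 = (2 ± √144) / 2
Solving: λ = -5, 7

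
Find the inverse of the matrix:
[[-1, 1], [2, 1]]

For [[a,b],[c,d]], inverse = (1/det)·[[d,-b],[-c,a]]
det = (-1)(1) - (1)(2) = -1 - 2 = -3
Inverse = (1/-3)·[[1, -1], [-2, -1]]
= [[-1/3, 1/3], [2/3, 1/3]]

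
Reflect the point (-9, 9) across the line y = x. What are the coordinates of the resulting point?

Reflection across line y = x: (-9, 9) → (9, -9)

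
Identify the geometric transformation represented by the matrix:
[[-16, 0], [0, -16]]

This matrix represents: uniform scaling by factor -16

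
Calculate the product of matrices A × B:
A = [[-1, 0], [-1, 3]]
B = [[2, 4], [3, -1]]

Matrix multiplication:
C[0][0] = -1×2 + 0×3 = -2
C[0][1] = -1×4 + 0×-1 = -4
C[1][0] = -1×2 + 3×3 = 7
C[1][1] = -1×4 + 3×-1 = -7
Result: [[-2, -4], [7, -7]]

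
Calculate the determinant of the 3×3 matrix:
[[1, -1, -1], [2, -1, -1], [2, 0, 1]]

Expansion along first row:
det = 1·det([[-1,-1],[0,1]]) - -1·det([[2,-1],[2,1]]) + -1·det([[2,-1],[2,0]])
    = 1·(-1·1 - -1·0) - -1·(2·1 - -1·2) + -1·(2·0 - -1·2)
    = 1·-1 - -1·4 + -1·2
    = -1 + 4 + -2 = 1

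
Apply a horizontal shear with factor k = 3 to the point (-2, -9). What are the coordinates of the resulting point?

Shear matrix for horizontal shear with factor k = 3:
[[1, 3], [0, 1]]
Result: (-2, -9) → (-29, -9)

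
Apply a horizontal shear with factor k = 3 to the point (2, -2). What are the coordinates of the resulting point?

Shear matrix for horizontal shear with factor k = 3:
[[1, 3], [0, 1]]
Result: (2, -2) → (-4, -2)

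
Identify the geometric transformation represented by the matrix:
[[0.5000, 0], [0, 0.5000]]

This matrix represents: uniform scaling by factor 0.5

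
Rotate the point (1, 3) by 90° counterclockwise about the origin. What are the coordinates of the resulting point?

Rotation matrix for 90°: [[cos 90°, -sin 90°], [sin 90°, cos 90°]] = [[0, -1], [1, 0]]
[[0, -1], [1, 0]] × [1, 3]ᵀ = [-3, 1]ᵀ
Result: (-3, 1)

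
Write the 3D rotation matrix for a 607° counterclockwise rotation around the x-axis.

Rotation matrix for counterclockwise 607° around x-axis:
cos(607°) = -0.3907, sin(607°) = -0.9205
Result: [[1, 0, 0], [0, -0.3907, 0.9205], [0, -0.9205, -0.3907]]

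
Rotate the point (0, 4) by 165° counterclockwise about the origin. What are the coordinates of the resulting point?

Rotation matrix for 165°: [[cos 165°, -sin 165°], [sin 165°, cos 165°]] ≈ [[-0.965926, -0.258819], [0.258819, -0.965926]]
[[-0.965926, -0.258819], [0.258819, -0.965926]] × [0, 4]ᵀ ≈ [-1.0353, -3.8637]ᵀ
Result: (-1.0353, -3.8637)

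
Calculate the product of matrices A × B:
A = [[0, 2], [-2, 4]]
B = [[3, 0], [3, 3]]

Matrix multiplication:
C[0][0] = 0×3 + 2×3 = 6
C[0][1] = 0×0 + 2×3 = 6
C[1][0] = -2×3 + 4×3 = 6
C[1][1] = -2×0 + 4×3 = 12
Result: [[6, 6], [6, 12]]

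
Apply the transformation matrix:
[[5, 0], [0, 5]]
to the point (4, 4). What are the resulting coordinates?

Matrix multiplication:
[[5, 0], [0, 5]] × [4, 4]ᵀ
= [(5)(4) + (0)(4), (0)(4) + (5)(4)]ᵀ
= [20, 20]ᵀ
Result: (20, 20)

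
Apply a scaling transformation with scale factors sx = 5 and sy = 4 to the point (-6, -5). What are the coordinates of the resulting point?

Scaling matrix:
[[5, 0], [0, 4]]
Result: (-6 × 5, -5 × 4) = (-30, -20)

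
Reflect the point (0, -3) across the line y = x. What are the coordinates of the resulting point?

Reflection across line y = x: (0, -3) → (-3, 0)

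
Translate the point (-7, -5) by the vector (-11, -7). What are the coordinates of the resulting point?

Translation by (-11, -7) (homogeneous matrix [[1, 0, -11], [0, 1, -7], [0, 0, 1]]):
x' = -7 + -11 = -18
y' = -5 + -7 = -12
Result: (-18, -12)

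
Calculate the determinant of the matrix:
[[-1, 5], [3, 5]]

For a 2×2 matrix [[a, b], [c, d]], det = ad - bc
det = (-1)(5) - (5)(3) = -5 - 15 = -20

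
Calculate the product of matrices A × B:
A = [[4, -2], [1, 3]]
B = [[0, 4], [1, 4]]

Matrix multiplication:
C[0][0] = 4×0 + -2×1 = -2
C[0][1] = 4×4 + -2×4 = 8
C[1][0] = 1×0 + 3×1 = 3
C[1][1] = 1×4 + 3×4 = 16
Result: [[-2, 8], [3, 16]]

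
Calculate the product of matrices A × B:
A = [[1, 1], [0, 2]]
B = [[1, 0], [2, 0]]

Matrix multiplication:
C[0][0] = 1×1 + 1×2 = 3
C[0][1] = 1×0 + 1×0 = 0
C[1][0] = 0×1 + 2×2 = 4
C[1][1] = 0×0 + 2×0 = 0
Result: [[3, 0], [4, 0]]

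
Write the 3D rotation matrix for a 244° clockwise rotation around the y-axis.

Rotation matrix for clockwise 244° around y-axis:
A clockwise rotation by 244° is a counterclockwise rotation by -244°.
cos(-244°) = -0.4384, sin(-244°) = 0.8988
Result: [[-0.4384, 0, 0.8988], [0, 1, 0], [-0.8988, 0, -0.4384]]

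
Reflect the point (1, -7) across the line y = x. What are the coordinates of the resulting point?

Reflection across line y = x: (1, -7) → (-7, 1)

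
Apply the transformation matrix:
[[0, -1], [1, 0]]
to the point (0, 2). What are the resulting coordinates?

Matrix multiplication:
[[0, -1], [1, 0]] × [0, 2]ᵀ
= [(0)(0) + (-1)(2), (1)(0) + (0)(2)]ᵀ
= [-2, 0]ᵀ
Result: (-2, 0)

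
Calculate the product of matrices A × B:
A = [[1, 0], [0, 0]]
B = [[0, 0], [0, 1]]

Matrix multiplication:
C[0][0] = 1×0 + 0×0 = 0
C[0][1] = 1×0 + 0×1 = 0
C[1][0] = 0×0 + 0×0 = 0
C[1][1] = 0×0 + 0×1 = 0
Result: [[0, 0], [0, 0]]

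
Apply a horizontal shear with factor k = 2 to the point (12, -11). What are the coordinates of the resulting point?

Shear matrix for horizontal shear with factor k = 2:
[[1, 2], [0, 1]]
Result: (12, -11) → (-10, -11)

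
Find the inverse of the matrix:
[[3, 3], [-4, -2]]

For [[a,b],[c,d]], inverse = (1/det)·[[d,-b],[-c,a]]
det = (3)(-2) - (3)(-4) = -6 - -12 = 6
Inverse = (1/6)·[[-2, -3], [4, 3]]
= [[-1/3, -1/2], [2/3, 1/2]]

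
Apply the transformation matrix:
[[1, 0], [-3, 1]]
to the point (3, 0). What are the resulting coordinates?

Matrix multiplication:
[[1, 0], [-3, 1]] × [3, 0]ᵀ
= [(1)(3) + (0)(0), (-3)(3) + (1)(0)]ᵀ
= [3, -9]ᵀ
Result: (3, -9)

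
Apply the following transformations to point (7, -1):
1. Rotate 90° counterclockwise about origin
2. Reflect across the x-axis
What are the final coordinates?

Step 1: Rotate 90° → (1, 7)
Step 2: Reflect across x-axis → (1, -7)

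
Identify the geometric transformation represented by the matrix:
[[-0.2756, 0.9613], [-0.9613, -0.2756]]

This matrix represents: rotation by 254° counterclockwise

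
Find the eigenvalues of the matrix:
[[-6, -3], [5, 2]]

Characteristic equation: det(A - λI) = 0
λ² - (trace)λ + (det) = 0
trace = -6 + 2 = -4, det = (-6)(2) - (-3)(5) = 3
λ² - (-4)λ + (3) = 0
λ = (-4 ± √((-4)² - 4·(3))) / 2 = (-4 ± √4) / 2
Solving: λ = -3, -1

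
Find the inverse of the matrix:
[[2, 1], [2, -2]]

For [[a,b],[c,d]], inverse = (1/det)·[[d,-b],[-c,a]]
det = (2)(-2) - (1)(2) = -4 - 2 = -6
Inverse = (1/-6)·[[-2, -1], [-2, 2]]
= [[1/3, 1/6], [1/3, -1/3]]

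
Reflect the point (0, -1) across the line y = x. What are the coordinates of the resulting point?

Reflection across line y = x: (0, -1) → (-1, 0)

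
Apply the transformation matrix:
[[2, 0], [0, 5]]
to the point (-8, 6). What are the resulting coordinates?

Matrix multiplication:
[[2, 0], [0, 5]] × [-8, 6]ᵀ
= [(2)(-8) + (0)(6), (0)(-8) + (5)(6)]ᵀ
= [-16, 30]ᵀ
Result: (-16, 30)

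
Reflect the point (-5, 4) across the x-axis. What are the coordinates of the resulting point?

Reflection across x-axis: (-5, 4) → (-5, -4)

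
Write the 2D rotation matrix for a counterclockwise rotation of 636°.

Rotation matrix formula: [[cos θ, -sin θ], [sin θ, cos θ]]
For θ = 636°:
cos(636°) = 0.1045
sin(636°) = -0.9945
Result: [[0.1045, 0.9945], [-0.9945, 0.1045]]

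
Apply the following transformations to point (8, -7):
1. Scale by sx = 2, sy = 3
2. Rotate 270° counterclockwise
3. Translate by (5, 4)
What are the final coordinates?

Step 1: Scale → (16, -21)
Step 2: Rotate 270° → (-21, -16)
Step 3: Translate → (-16, -12)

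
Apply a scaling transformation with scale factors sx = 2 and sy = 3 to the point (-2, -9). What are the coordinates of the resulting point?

Scaling matrix:
[[2, 0], [0, 3]]
Result: (-2 × 2, -9 × 3) = (-4, -27)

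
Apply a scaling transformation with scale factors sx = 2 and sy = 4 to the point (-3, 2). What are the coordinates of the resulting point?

Scaling matrix:
[[2, 0], [0, 4]]
Result: (-3 × 2, 2 × 4) = (-6, 8)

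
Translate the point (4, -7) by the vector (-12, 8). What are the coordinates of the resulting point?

Translation by (-12, 8) (homogeneous matrix [[1, 0, -12], [0, 1, 8], [0, 0, 1]]):
x' = 4 + -12 = -8
y' = -7 + 8 = 1
Result: (-8, 1)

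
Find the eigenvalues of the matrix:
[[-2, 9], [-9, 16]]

Characteristic equation: det(A - λI) = 0
λ² - (trace)λ + (det) = 0
trace = -2 + 16 = 14, det = (-2)(16) - (9)(-9) = 49
λ² - (14)λ + (49) = 0
λ = (14 ± √((14)² - 4·(49))) / 2 = (14 ± √0) / 2
Solving: λ = 7, 7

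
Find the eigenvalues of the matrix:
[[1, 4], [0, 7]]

Characteristic equation: det(A - λI) = 0
λ² - (trace)λ + (det) = 0
trace = 1 + 7 = 8, det = (1)(7) - (4)(0) = 7
λ² - (8)λ + (7) = 0
λ = (8 ± √((8)² - 4·(7))) / 2 = (8 ± √36) / 2
Solving: λ = 1, 7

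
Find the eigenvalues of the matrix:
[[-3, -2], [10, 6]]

Characteristic equation: det(A - λI) = 0
λ² - (trace)λ + (det) = 0
trace = -3 + 6 = 3, det = (-3)(6) - (-2)(10) = 2
λ² - (3)λ + (2) = 0
λ = (3 ± √((3)² - 4·(2))) / 2 = (3 ± √1) / 2
Solving: λ = 1, 2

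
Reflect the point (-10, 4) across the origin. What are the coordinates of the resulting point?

Reflection across origin: (-10, 4) → (10, -4)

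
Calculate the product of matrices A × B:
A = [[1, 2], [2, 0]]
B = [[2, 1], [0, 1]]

Matrix multiplication:
C[0][0] = 1×2 + 2×0 = 2
C[0][1] = 1×1 + 2×1 = 3
C[1][0] = 2×2 + 0×0 = 4
C[1][1] = 2×1 + 0×1 = 2
Result: [[2, 3], [4, 2]]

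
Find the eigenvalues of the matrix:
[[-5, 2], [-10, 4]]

Characteristic equation: det(A - λI) = 0
λ² - (trace)λ + (det) = 0
trace = -5 + 4 = -1, det = (-5)(4) - (2)(-10) = 0
λ² - (-1)λ + (0) = 0
λ = (-1 ± √((-1)² - 4·(0))) / 2 = (-1 ± √1) / 2
Solving: λ = -1, 0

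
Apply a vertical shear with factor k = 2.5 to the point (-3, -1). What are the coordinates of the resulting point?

Shear matrix for vertical shear with factor k = 2.5:
[[1, 0], [2.50, 1]]
Result: (-3, -1) → (-3, -8.5)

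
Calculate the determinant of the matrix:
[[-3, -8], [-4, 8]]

For a 2×2 matrix [[a, b], [c, d]], det = ad - bc
det = (-3)(8) - (-8)(-4) = -24 - 32 = -56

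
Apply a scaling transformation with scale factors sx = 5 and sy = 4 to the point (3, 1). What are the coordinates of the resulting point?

Scaling matrix:
[[5, 0], [0, 4]]
Result: (3 × 5, 1 × 4) = (15, 4)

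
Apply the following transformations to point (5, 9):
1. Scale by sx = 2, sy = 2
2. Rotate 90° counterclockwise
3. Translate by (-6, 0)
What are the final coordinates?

Step 1: Scale → (10, 18)
Step 2: Rotate 90° → (-18, 10)
Step 3: Translate → (-24, 10)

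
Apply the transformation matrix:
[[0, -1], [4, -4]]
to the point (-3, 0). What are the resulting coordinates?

Matrix multiplication:
[[0, -1], [4, -4]] × [-3, 0]ᵀ
= [(0)(-3) + (-1)(0), (4)(-3) + (-4)(0)]ᵀ
= [0, -12]ᵀ
Result: (0, -12)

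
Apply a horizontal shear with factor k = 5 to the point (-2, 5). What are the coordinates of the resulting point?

Shear matrix for horizontal shear with factor k = 5:
[[1, 5], [0, 1]]
Result: (-2, 5) → (23, 5)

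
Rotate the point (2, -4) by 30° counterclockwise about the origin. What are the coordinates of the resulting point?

Rotation matrix for 30°: [[cos 30°, -sin 30°], [sin 30°, cos 30°]] ≈ [[0.866025, -0.500000], [0.500000, 0.866025]]
[[0.866025, -0.500000], [0.500000, 0.866025]] × [2, -4]ᵀ ≈ [3.7321, -2.4641]ᵀ
Result: (3.7321, -2.4641)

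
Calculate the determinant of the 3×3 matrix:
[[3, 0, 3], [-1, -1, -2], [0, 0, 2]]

Expansion along first row:
det = 3·det([[-1,-2],[0,2]]) - 0·det([[-1,-2],[0,2]]) + 3·det([[-1,-1],[0,0]])
    = 3·(-1·2 - -2·0) - 0·(-1·2 - -2·0) + 3·(-1·0 - -1·0)
    = 3·-2 - 0·-2 + 3·0
    = -6 + 0 + 0 = -6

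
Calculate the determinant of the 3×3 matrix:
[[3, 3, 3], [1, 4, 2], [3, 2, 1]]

Expansion along first row:
det = 3·det([[4,2],[2,1]]) - 3·det([[1,2],[3,1]]) + 3·det([[1,4],[3,2]])
    = 3·(4·1 - 2·2) - 3·(1·1 - 2·3) + 3·(1·2 - 4·3)
    = 3·0 - 3·-5 + 3·-10
    = 0 + 15 + -30 = -15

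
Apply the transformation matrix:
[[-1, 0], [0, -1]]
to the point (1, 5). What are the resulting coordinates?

Matrix multiplication:
[[-1, 0], [0, -1]] × [1, 5]ᵀ
= [(-1)(1) + (0)(5), (0)(1) + (-1)(5)]ᵀ
= [-1, -5]ᵀ
Result: (-1, -5)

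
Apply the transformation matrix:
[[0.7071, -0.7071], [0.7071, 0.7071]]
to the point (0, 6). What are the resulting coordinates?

Matrix multiplication:
[[0.7071, -0.7071], [0.7071, 0.7071]] × [0, 6]ᵀ
= [(0.7071)(0) + (-0.7071)(6), (0.7071)(0) + (0.7071)(6)]ᵀ
= [-4.2426, 4.2426]ᵀ
Result: (-4.2426, 4.2426)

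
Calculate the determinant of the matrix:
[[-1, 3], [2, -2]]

For a 2×2 matrix [[a, b], [c, d]], det = ad - bc
det = (-1)(-2) - (3)(2) = 2 - 6 = -4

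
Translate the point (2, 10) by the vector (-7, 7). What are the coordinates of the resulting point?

Translation by (-7, 7) (homogeneous matrix [[1, 0, -7], [0, 1, 7], [0, 0, 1]]):
x' = 2 + -7 = -5
y' = 10 + 7 = 17
Result: (-5, 17)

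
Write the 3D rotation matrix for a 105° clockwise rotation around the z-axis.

Rotation matrix for clockwise 105° around z-axis:
A clockwise rotation by 105° is a counterclockwise rotation by -105°.
cos(-105°) = -0.2588, sin(-105°) = -0.9659
Result: [[-0.2588, 0.9659, 0], [-0.9659, -0.2588, 0], [0, 0, 1]]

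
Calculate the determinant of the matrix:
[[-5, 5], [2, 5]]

For a 2×2 matrix [[a, b], [c, d]], det = ad - bc
det = (-5)(5) - (5)(2) = -25 - 10 = -35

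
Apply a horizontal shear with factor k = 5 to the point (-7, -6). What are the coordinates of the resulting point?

Shear matrix for horizontal shear with factor k = 5:
[[1, 5], [0, 1]]
Result: (-7, -6) → (-37, -6)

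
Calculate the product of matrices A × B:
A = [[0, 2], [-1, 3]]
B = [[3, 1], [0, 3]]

Matrix multiplication:
C[0][0] = 0×3 + 2×0 = 0
C[0][1] = 0×1 + 2×3 = 6
C[1][0] = -1×3 + 3×0 = -3
C[1][1] = -1×1 + 3×3 = 8
Result: [[0, 6], [-3, 8]]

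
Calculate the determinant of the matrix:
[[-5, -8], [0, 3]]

For a 2×2 matrix [[a, b], [c, d]], det = ad - bc
det = (-5)(3) - (-8)(0) = -15 - 0 = -15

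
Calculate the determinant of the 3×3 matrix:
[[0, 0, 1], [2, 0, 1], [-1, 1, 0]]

Expansion along first row:
det = 0·det([[0,1],[1,0]]) - 0·det([[2,1],[-1,0]]) + 1·det([[2,0],[-1,1]])
    = 0·(0·0 - 1·1) - 0·(2·0 - 1·-1) + 1·(2·1 - 0·-1)
    = 0·-1 - 0·1 + 1·2
    = 0 + 0 + 2 = 2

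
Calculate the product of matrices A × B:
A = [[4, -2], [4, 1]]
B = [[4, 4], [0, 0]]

Matrix multiplication:
C[0][0] = 4×4 + -2×0 = 16
C[0][1] = 4×4 + -2×0 = 16
C[1][0] = 4×4 + 1×0 = 16
C[1][1] = 4×4 + 1×0 = 16
Result: [[16, 16], [16, 16]]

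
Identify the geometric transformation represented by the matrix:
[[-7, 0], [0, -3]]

This matrix represents: non-uniform scaling by sx = -7, sy = -3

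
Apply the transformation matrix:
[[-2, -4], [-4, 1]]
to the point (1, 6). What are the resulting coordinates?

Matrix multiplication:
[[-2, -4], [-4, 1]] × [1, 6]ᵀ
= [(-2)(1) + (-4)(6), (-4)(1) + (1)(6)]ᵀ
= [-26, 2]ᵀ
Result: (-26, 2)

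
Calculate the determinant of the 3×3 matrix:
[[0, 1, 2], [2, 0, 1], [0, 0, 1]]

Expansion along first row:
det = 0·det([[0,1],[0,1]]) - 1·det([[2,1],[0,1]]) + 2·det([[2,0],[0,0]])
    = 0·(0·1 - 1·0) - 1·(2·1 - 1·0) + 2·(2·0 - 0·0)
    = 0·0 - 1·2 + 2·0
    = 0 + -2 + 0 = -2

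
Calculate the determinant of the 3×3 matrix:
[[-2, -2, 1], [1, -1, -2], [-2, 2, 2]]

Expansion along first row:
det = -2·det([[-1,-2],[2,2]]) - -2·det([[1,-2],[-2,2]]) + 1·det([[1,-1],[-2,2]])
    = -2·(-1·2 - -2·2) - -2·(1·2 - -2·-2) + 1·(1·2 - -1·-2)
    = -2·2 - -2·-2 + 1·0
    = -4 + -4 + 0 = -8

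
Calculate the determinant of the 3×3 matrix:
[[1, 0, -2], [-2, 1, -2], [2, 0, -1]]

Expansion along first row:
det = 1·det([[1,-2],[0,-1]]) - 0·det([[-2,-2],[2,-1]]) + -2·det([[-2,1],[2,0]])
    = 1·(1·-1 - -2·0) - 0·(-2·-1 - -2·2) + -2·(-2·0 - 1·2)
    = 1·-1 - 0·6 + -2·-2
    = -1 + 0 + 4 = 3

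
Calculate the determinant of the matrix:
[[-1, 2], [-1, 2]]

For a 2×2 matrix [[a, b], [c, d]], det = ad - bc
det = (-1)(2) - (2)(-1) = -2 - -2 = 0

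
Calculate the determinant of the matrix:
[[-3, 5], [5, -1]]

For a 2×2 matrix [[a, b], [c, d]], det = ad - bc
det = (-3)(-1) - (5)(5) = 3 - 25 = -22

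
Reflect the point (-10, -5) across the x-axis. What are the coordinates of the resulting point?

Reflection across x-axis: (-10, -5) → (-10, 5)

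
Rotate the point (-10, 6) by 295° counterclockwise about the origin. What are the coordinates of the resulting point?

Rotation matrix for 295°: [[cos 295°, -sin 295°], [sin 295°, cos 295°]] ≈ [[0.422618, 0.906308], [-0.906308, 0.422618]]
[[0.422618, 0.906308], [-0.906308, 0.422618]] × [-10, 6]ᵀ ≈ [1.2117, 11.5988]ᵀ
Result: (1.2117, 11.5988)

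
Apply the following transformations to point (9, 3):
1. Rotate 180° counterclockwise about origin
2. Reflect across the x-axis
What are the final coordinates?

Step 1: Rotate 180° → (-9, -3)
Step 2: Reflect across x-axis → (-9, 3)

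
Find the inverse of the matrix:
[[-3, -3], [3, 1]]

For [[a,b],[c,d]], inverse = (1/det)·[[d,-b],[-c,a]]
det = (-3)(1) - (-3)(3) = -3 - -9 = 6
Inverse = (1/6)·[[1, 3], [-3, -3]]
= [[1/6, 1/2], [-1/2, -1/2]]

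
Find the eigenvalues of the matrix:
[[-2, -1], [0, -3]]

Characteristic equation: det(A - λI) = 0
λ² - (trace)λ + (det) = 0
trace = -2 + -3 = -5, det = (-2)(-3) - (-1)(0) = 6
λ² - (-5)λ + (6) = 0
λ = (-5 ± √((-5)² - 4·(6))) / 2 = (-5 ± √1) / 2
Solving: λ = -3, -2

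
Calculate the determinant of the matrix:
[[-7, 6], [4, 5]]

For a 2×2 matrix [[a, b], [c, d]], det = ad - bc
det = (-7)(5) - (6)(4) = -35 - 24 = -59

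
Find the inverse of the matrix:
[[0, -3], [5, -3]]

For [[a,b],[c,d]], inverse = (1/det)·[[d,-b],[-c,a]]
det = (0)(-3) - (-3)(5) = 0 - -15 = 15
Inverse = (1/15)·[[-3, 3], [-5, 0]]
= [[-1/5, 1/5], [-1/3, 0]]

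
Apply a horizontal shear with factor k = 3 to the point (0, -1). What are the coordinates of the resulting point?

Shear matrix for horizontal shear with factor k = 3:
[[1, 3], [0, 1]]
Result: (0, -1) → (-3, -1)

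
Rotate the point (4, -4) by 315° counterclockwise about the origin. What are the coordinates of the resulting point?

Rotation matrix for 315°: [[cos 315°, -sin 315°], [sin 315°, cos 315°]] ≈ [[0.707107, 0.707107], [-0.707107, 0.707107]]
[[0.707107, 0.707107], [-0.707107, 0.707107]] × [4, -4]ᵀ ≈ [0, -5.6569]ᵀ
Result: (0, -5.6569)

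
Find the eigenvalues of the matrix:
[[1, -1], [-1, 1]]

Characteristic equation: det(A - λI) = 0
λ² - (trace)λ + (det) = 0
trace = 1 + 1 = 2, det = (1)(1) - (-1)(-1) = 0
λ² - (2)λ + (0) = 0
λ = (2 ± √((2)² - 4·(0))) / 2 = (2 ± √4) / 2
Solving: λ = 0, 2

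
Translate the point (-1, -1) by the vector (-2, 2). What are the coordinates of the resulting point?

Translation by (-2, 2) (homogeneous matrix [[1, 0, -2], [0, 1, 2], [0, 0, 1]]):
x' = -1 + -2 = -3
y' = -1 + 2 = 1
Result: (-3, 1)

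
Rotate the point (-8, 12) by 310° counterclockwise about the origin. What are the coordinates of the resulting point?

Rotation matrix for 310°: [[cos 310°, -sin 310°], [sin 310°, cos 310°]] ≈ [[0.642788, 0.766044], [-0.766044, 0.642788]]
[[0.642788, 0.766044], [-0.766044, 0.642788]] × [-8, 12]ᵀ ≈ [4.0502, 13.8418]ᵀ
Result: (4.0502, 13.8418)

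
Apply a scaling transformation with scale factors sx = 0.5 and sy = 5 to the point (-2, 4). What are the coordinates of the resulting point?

Scaling matrix:
[[0.50, 0], [0, 5]]
Result: (-2 × 0.5, 4 × 5) = (-1, 20)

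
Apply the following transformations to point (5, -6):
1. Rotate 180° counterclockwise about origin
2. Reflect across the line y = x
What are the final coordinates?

Step 1: Rotate 180° → (-5, 6)
Step 2: Reflect across line y = x → (6, -5)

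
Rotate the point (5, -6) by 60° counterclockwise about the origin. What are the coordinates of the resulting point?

Rotation matrix for 60°: [[cos 60°, -sin 60°], [sin 60°, cos 60°]] ≈ [[0.500000, -0.866025], [0.866025, 0.500000]]
[[0.500000, -0.866025], [0.866025, 0.500000]] × [5, -6]ᵀ ≈ [7.6962, 1.3301]ᵀ
Result: (7.6962, 1.3301)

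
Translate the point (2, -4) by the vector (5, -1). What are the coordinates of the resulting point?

Translation by (5, -1) (homogeneous matrix [[1, 0, 5], [0, 1, -1], [0, 0, 1]]):
x' = 2 + 5 = 7
y' = -4 + -1 = -5
Result: (7, -5)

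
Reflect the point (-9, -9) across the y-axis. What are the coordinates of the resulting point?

Reflection across y-axis: (-9, -9) → (9, -9)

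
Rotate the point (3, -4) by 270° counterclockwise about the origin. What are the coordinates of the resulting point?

Rotation matrix for 270°: [[cos 270°, -sin 270°], [sin 270°, cos 270°]] = [[0, 1], [-1, 0]]
[[0, 1], [-1, 0]] × [3, -4]ᵀ = [-4, -3]ᵀ
Result: (-4, -3)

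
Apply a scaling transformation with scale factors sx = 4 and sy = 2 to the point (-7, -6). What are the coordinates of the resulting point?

Scaling matrix:
[[4, 0], [0, 2]]
Result: (-7 × 4, -6 × 2) = (-28, -12)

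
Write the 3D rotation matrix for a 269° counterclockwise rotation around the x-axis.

Rotation matrix for counterclockwise 269° around x-axis:
cos(269°) = -0.0175, sin(269°) = -0.9998
Result: [[1, 0, 0], [0, -0.0175, 0.9998], [0, -0.9998, -0.0175]]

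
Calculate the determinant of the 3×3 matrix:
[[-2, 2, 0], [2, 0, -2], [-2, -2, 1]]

Expansion along first row:
det = -2·det([[0,-2],[-2,1]]) - 2·det([[2,-2],[-2,1]]) + 0·det([[2,0],[-2,-2]])
    = -2·(0·1 - -2·-2) - 2·(2·1 - -2·-2) + 0·(2·-2 - 0·-2)
    = -2·-4 - 2·-2 + 0·-4
    = 8 + 4 + 0 = 12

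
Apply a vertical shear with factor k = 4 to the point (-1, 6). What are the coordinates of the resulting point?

Shear matrix for vertical shear with factor k = 4:
[[1, 0], [4, 1]]
Result: (-1, 6) → (-1, 2)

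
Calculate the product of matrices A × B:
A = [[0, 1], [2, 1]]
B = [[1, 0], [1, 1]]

Matrix multiplication:
C[0][0] = 0×1 + 1×1 = 1
C[0][1] = 0×0 + 1×1 = 1
C[1][0] = 2×1 + 1×1 = 3
C[1][1] = 2×0 + 1×1 = 1
Result: [[1, 1], [3, 1]]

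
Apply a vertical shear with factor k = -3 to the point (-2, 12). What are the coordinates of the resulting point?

Shear matrix for vertical shear with factor k = -3:
[[1, 0], [-3, 1]]
Result: (-2, 12) → (-2, 18)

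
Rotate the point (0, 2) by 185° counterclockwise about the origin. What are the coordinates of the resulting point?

Rotation matrix for 185°: [[cos 185°, -sin 185°], [sin 185°, cos 185°]] ≈ [[-0.996195, 0.087156], [-0.087156, -0.996195]]
[[-0.996195, 0.087156], [-0.087156, -0.996195]] × [0, 2]ᵀ ≈ [0.1743, -1.9924]ᵀ
Result: (0.1743, -1.9924)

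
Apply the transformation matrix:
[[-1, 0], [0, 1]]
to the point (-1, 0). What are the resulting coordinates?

Matrix multiplication:
[[-1, 0], [0, 1]] × [-1, 0]ᵀ
= [(-1)(-1) + (0)(0), (0)(-1) + (1)(0)]ᵀ
= [1, 0]ᵀ
Result: (1, 0)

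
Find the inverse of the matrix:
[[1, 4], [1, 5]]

For [[a,b],[c,d]], inverse = (1/det)·[[d,-b],[-c,a]]
det = (1)(5) - (4)(1) = 5 - 4 = 1
Inverse = [[5, -4], [-1, 1]]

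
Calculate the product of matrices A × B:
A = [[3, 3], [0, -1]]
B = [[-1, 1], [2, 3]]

Matrix multiplication:
C[0][0] = 3×-1 + 3×2 = 3
C[0][1] = 3×1 + 3×3 = 12
C[1][0] = 0×-1 + -1×2 = -2
C[1][1] = 0×1 + -1×3 = -3
Result: [[3, 12], [-2, -3]]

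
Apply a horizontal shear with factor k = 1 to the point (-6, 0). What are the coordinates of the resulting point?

Shear matrix for horizontal shear with factor k = 1:
[[1, 1], [0, 1]]
Result: (-6, 0) → (-6, 0)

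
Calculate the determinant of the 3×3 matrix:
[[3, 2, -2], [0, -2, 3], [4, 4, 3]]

Expansion along first row:
det = 3·det([[-2,3],[4,3]]) - 2·det([[0,3],[4,3]]) + -2·det([[0,-2],[4,4]])
    = 3·(-2·3 - 3·4) - 2·(0·3 - 3·4) + -2·(0·4 - -2·4)
    = 3·-18 - 2·-12 + -2·8
    = -54 + 24 + -16 = -46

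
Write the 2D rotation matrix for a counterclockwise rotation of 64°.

Rotation matrix formula: [[cos θ, -sin θ], [sin θ, cos θ]]
For θ = 64°:
cos(64°) = 0.4384
sin(64°) = 0.8988
Result: [[0.4384, -0.8988], [0.8988, 0.4384]]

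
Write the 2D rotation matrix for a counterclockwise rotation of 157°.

Rotation matrix formula: [[cos θ, -sin θ], [sin θ, cos θ]]
For θ = 157°:
cos(157°) = -0.9205
sin(157°) = 0.3907
Result: [[-0.9205, -0.3907], [0.3907, -0.9205]]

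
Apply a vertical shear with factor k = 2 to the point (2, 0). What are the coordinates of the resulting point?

Shear matrix for vertical shear with factor k = 2:
[[1, 0], [2, 1]]
Result: (2, 0) → (2, 4)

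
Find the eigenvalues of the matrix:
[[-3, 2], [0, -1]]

Characteristic equation: det(A - λI) = 0
λ² - (trace)λ + (det) = 0
trace = -3 + -1 = -4, det = (-3)(-1) - (2)(0) = 3
λ² - (-4)λ + (3) = 0
λ = (-4 ± √((-4)² - 4·(3))) / 2 = (-4 ± √4) / 2
Solving: λ = -3, -1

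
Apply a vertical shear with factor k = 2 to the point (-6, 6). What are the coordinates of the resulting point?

Shear matrix for vertical shear with factor k = 2:
[[1, 0], [2, 1]]
Result: (-6, 6) → (-6, -6)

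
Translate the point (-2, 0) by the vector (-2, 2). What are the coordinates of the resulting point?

Translation by (-2, 2) (homogeneous matrix [[1, 0, -2], [0, 1, 2], [0, 0, 1]]):
x' = -2 + -2 = -4
y' = 0 + 2 = 2
Result: (-4, 2)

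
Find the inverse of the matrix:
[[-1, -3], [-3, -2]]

For [[a,b],[c,d]], inverse = (1/det)·[[d,-b],[-c,a]]
det = (-1)(-2) - (-3)(-3) = 2 - 9 = -7
Inverse = (1/-7)·[[-2, 3], [3, -1]]
= [[2/7, -3/7], [-3/7, 1/7]]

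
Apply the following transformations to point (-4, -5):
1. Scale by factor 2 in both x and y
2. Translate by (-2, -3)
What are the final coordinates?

Step 1: Scale (-4, -5) by 2 → (-8, -10)
Step 2: Translate by (-2, -3) → (-10, -13)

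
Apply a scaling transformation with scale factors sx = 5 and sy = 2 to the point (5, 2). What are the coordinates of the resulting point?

Scaling matrix:
[[5, 0], [0, 2]]
Result: (5 × 5, 2 × 2) = (25, 4)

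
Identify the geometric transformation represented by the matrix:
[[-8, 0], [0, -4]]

This matrix represents: non-uniform scaling by sx = -8, sy = -4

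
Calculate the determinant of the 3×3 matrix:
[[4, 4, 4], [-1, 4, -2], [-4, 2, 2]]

Expansion along first row:
det = 4·det([[4,-2],[2,2]]) - 4·det([[-1,-2],[-4,2]]) + 4·det([[-1,4],[-4,2]])
    = 4·(4·2 - -2·2) - 4·(-1·2 - -2·-4) + 4·(-1·2 - 4·-4)
    = 4·12 - 4·-10 + 4·14
    = 48 + 40 + 56 = 144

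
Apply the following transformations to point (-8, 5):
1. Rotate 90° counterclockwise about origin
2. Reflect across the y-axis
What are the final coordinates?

Step 1: Rotate 90° → (-5, -8)
Step 2: Reflect across y-axis → (5, -8)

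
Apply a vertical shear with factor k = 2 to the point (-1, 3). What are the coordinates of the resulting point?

Shear matrix for vertical shear with factor k = 2:
[[1, 0], [2, 1]]
Result: (-1, 3) → (-1, 1)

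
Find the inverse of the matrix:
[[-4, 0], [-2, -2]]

For [[a,b],[c,d]], inverse = (1/det)·[[d,-b],[-c,a]]
det = (-4)(-2) - (0)(-2) = 8 - 0 = 8
Inverse = (1/8)·[[-2, 0], [2, -4]]
= [[-1/4, 0], [1/4, -1/2]]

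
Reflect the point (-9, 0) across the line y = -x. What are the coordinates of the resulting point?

Reflection across line y = -x: (-9, 0) → (0, 9)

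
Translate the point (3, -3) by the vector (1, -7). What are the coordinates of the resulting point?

Translation by (1, -7) (homogeneous matrix [[1, 0, 1], [0, 1, -7], [0, 0, 1]]):
x' = 3 + 1 = 4
y' = -3 + -7 = -10
Result: (4, -10)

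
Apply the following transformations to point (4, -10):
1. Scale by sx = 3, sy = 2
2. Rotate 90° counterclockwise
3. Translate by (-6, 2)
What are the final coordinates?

Step 1: Scale → (12, -20)
Step 2: Rotate 90° → (20, 12)
Step 3: Translate → (14, 14)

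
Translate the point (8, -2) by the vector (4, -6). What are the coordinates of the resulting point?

Translation by (4, -6) (homogeneous matrix [[1, 0, 4], [0, 1, -6], [0, 0, 1]]):
x' = 8 + 4 = 12
y' = -2 + -6 = -8
Result: (12, -8)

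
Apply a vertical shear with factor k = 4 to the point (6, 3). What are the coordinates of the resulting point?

Shear matrix for vertical shear with factor k = 4:
[[1, 0], [4, 1]]
Result: (6, 3) → (6, 27)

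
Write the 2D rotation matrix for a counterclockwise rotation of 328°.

Rotation matrix formula: [[cos θ, -sin θ], [sin θ, cos θ]]
For θ = 328°:
cos(328°) = 0.8480
sin(328°) = -0.5299
Result: [[0.8480, 0.5299], [-0.5299, 0.8480]]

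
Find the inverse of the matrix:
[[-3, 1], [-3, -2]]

For [[a,b],[c,d]], inverse = (1/det)·[[d,-b],[-c,a]]
det = (-3)(-2) - (1)(-3) = 6 - -3 = 9
Inverse = (1/9)·[[-2, -1], [3, -3]]
= [[-2/9, -1/9], [1/3, -1/3]]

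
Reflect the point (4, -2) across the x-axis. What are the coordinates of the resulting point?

Reflection across x-axis: (4, -2) → (4, 2)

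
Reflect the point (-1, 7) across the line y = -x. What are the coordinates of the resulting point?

Reflection across line y = -x: (-1, 7) → (-7, 1)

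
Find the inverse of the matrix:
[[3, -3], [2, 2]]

For [[a,b],[c,d]], inverse = (1/det)·[[d,-b],[-c,a]]
det = (3)(2) - (-3)(2) = 6 - -6 = 12
Inverse = (1/12)·[[2, 3], [-2, 3]]
= [[1/6, 1/4], [-1/6, 1/4]]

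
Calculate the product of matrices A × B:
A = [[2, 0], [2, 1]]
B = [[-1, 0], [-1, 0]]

Matrix multiplication:
C[0][0] = 2×-1 + 0×-1 = -2
C[0][1] = 2×0 + 0×0 = 0
C[1][0] = 2×-1 + 1×-1 = -3
C[1][1] = 2×0 + 1×0 = 0
Result: [[-2, 0], [-3, 0]]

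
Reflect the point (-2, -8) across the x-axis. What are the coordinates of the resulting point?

Reflection across x-axis: (-2, -8) → (-2, 8)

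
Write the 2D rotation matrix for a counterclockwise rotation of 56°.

Rotation matrix formula: [[cos θ, -sin θ], [sin θ, cos θ]]
For θ = 56°:
cos(56°) = 0.5592
sin(56°) = 0.8290
Result: [[0.5592, -0.8290], [0.8290, 0.5592]]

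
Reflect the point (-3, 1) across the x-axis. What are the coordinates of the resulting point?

Reflection across x-axis: (-3, 1) → (-3, -1)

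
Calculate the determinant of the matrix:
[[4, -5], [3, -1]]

For a 2×2 matrix [[a, b], [c, d]], det = ad - bc
det = (4)(-1) - (-5)(3) = -4 - -15 = 11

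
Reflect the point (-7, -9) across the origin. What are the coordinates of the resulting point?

Reflection across origin: (-7, -9) → (7, 9)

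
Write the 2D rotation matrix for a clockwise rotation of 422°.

Rotation matrix formula: [[cos θ, -sin θ], [sin θ, cos θ]]
A clockwise rotation by 422° is equivalent to a counterclockwise rotation by -422°.
For θ = -422°:
cos(-422°) = 0.4695
sin(-422°) = -0.8829
Result: [[0.4695, 0.8829], [-0.8829, 0.4695]]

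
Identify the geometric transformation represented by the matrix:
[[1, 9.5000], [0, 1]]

This matrix represents: horizontal shear with factor 9.5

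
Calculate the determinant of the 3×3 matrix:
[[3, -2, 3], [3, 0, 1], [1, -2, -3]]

Expansion along first row:
det = 3·det([[0,1],[-2,-3]]) - -2·det([[3,1],[1,-3]]) + 3·det([[3,0],[1,-2]])
    = 3·(0·-3 - 1·-2) - -2·(3·-3 - 1·1) + 3·(3·-2 - 0·1)
    = 3·2 - -2·-10 + 3·-6
    = 6 + -20 + -18 = -32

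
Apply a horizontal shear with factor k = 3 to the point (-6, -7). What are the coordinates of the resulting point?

Shear matrix for horizontal shear with factor k = 3:
[[1, 3], [0, 1]]
Result: (-6, -7) → (-27, -7)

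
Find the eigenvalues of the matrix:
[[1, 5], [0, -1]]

Characteristic equation: det(A - λI) = 0
λ² - (trace)λ + (det) = 0
trace = 1 + -1 = 0, det = (1)(-1) - (5)(0) = -1
λ² - (0)λ + (-1) = 0
λ = (0 ± √((0)² - 4·(-1))) / 2 = (0 ± √4) / 2
Solving: λ = -1, 1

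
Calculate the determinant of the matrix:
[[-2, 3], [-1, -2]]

For a 2×2 matrix [[a, b], [c, d]], det = ad - bc
det = (-2)(-2) - (3)(-1) = 4 - -3 = 7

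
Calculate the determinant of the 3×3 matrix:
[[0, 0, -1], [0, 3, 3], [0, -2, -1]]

Expansion along first row:
det = 0·det([[3,3],[-2,-1]]) - 0·det([[0,3],[0,-1]]) + -1·det([[0,3],[0,-2]])
    = 0·(3·-1 - 3·-2) - 0·(0·-1 - 3·0) + -1·(0·-2 - 3·0)
    = 0·3 - 0·0 + -1·0
    = 0 + 0 + 0 = 0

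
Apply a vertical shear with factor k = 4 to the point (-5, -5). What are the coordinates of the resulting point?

Shear matrix for vertical shear with factor k = 4:
[[1, 0], [4, 1]]
Result: (-5, -5) → (-5, -25)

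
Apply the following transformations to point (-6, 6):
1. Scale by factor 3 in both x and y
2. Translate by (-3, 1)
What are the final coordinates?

Step 1: Scale (-6, 6) by 3 → (-18, 18)
Step 2: Translate by (-3, 1) → (-21, 19)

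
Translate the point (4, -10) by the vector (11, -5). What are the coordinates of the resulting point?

Translation by (11, -5) (homogeneous matrix [[1, 0, 11], [0, 1, -5], [0, 0, 1]]):
x' = 4 + 11 = 15
y' = -10 + -5 = -15
Result: (15, -15)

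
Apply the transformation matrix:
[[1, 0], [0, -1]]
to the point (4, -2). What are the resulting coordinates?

Matrix multiplication:
[[1, 0], [0, -1]] × [4, -2]ᵀ
= [(1)(4) + (0)(-2), (0)(4) + (-1)(-2)]ᵀ
= [4, 2]ᵀ
Result: (4, 2)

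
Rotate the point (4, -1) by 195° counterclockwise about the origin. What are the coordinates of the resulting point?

Rotation matrix for 195°: [[cos 195°, -sin 195°], [sin 195°, cos 195°]] ≈ [[-0.965926, 0.258819], [-0.258819, -0.965926]]
[[-0.965926, 0.258819], [-0.258819, -0.965926]] × [4, -1]ᵀ ≈ [-4.1225, -0.0694]ᵀ
Result: (-4.1225, -0.0694)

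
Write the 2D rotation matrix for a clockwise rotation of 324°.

Rotation matrix formula: [[cos θ, -sin θ], [sin θ, cos θ]]
A clockwise rotation by 324° is equivalent to a counterclockwise rotation by -324°.
For θ = -324°:
cos(-324°) = 0.8090
sin(-324°) = 0.5878
Result: [[0.8090, -0.5878], [0.5878, 0.8090]]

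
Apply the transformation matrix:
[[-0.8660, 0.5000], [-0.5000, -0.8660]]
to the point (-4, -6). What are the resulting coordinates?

Matrix multiplication:
[[-0.8660, 0.5000], [-0.5000, -0.8660]] × [-4, -6]ᵀ
= [(-0.8660)(-4) + (0.5000)(-6), (-0.5000)(-4) + (-0.8660)(-6)]ᵀ
= [0.4640, 7.1960]ᵀ
Result: (0.4640, 7.1960)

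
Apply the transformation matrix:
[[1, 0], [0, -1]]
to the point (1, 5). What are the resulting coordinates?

Matrix multiplication:
[[1, 0], [0, -1]] × [1, 5]ᵀ
= [(1)(1) + (0)(5), (0)(1) + (-1)(5)]ᵀ
= [1, -5]ᵀ
Result: (1, -5)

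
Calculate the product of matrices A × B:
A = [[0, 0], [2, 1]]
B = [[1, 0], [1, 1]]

Matrix multiplication:
C[0][0] = 0×1 + 0×1 = 0
C[0][1] = 0×0 + 0×1 = 0
C[1][0] = 2×1 + 1×1 = 3
C[1][1] = 2×0 + 1×1 = 1
Result: [[0, 0], [3, 1]]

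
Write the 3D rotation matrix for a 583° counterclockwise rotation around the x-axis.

Rotation matrix for counterclockwise 583° around x-axis:
cos(583°) = -0.7314, sin(583°) = -0.6820
Result: [[1, 0, 0], [0, -0.7314, 0.6820], [0, -0.6820, -0.7314]]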